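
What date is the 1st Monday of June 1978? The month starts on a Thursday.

June 1978 begins on a Thursday, so the first Monday is June 5 (4 days later).

5 June 1978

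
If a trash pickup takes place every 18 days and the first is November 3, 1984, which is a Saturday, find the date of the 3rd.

The 3rd occurrence is 2 intervals after the first: 2 × 18 = 36 days after November 3, 1984.
November has 30 days — 27 days to the end of November leaves 9.
9 days into December → December 9, 1984.

December 9, 1984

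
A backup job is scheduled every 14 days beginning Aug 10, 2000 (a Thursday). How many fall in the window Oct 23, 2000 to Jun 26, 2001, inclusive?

Occurrences land 14·i days after Aug 10, 2000 for i = 0, 1, 2, …
Oct 23, 2000 is 74 days after the start; 74 ÷ 14 = 5 remainder 4; since the remainder is 4, round up to i = 6. First occurrence in the window: #7 on Nov 2, 2000 (6×14 = 84 days in).
Jun 26, 2001 is 320 days after the start; 320 ÷ 14 = 22 remainder 12. Last occurrence in the window: #23 on Jun 14, 2001.
Occurrences #7 through #23: 17 in total.

17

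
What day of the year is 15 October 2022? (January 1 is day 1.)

Days in months before October: 31 + 28 + 31 + 30 + 31 + 30 + 31 + 31 + 30 = 273.
Plus 15 days into October → day 288.

288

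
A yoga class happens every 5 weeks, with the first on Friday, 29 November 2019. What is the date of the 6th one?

22 May 2020

The 6th occurrence is 5 intervals after the first: 5 × 35 = 175 days after 29 November 2019.
November has 30 days — 1 day to the end of November leaves 174.
December has 31 days (143 left).
January has 31 days (112 left).
February has 29 days (83 left).
March has 31 days (52 left).
April has 30 days (22 left).
22 days into May → 22 May 2020.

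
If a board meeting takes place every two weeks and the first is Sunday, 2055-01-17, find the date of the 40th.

The 40th occurrence is 39 intervals after the first: 39 × 14 = 546 days after 2055-01-17.
January has 31 days — 14 days to the end of January leaves 532.
From end of January to end of 2055 is 334 days (198 left).
January has 31 days (167 left).
February has 29 days (138 left).
March has 31 days (107 left).
April has 30 days (77 left).
May has 31 days (46 left).
June has 30 days (16 left).
16 days into July → 2056-07-16.

2056-07-16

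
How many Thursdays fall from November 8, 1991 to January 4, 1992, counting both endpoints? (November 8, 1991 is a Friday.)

8

November 8, 1991 is a Friday; the first Thursday on or after it is November 14, 1991 (6 days later).
From November 14, 1991 to January 4, 1992: 16 + 31 + 4 = 51 days (rest of November, December, January).
51 ÷ 7 = 7 full weeks with remainder 2, so 7 more Thursdays after the first → 8.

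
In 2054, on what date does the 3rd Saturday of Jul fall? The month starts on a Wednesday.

Jul 2054 begins on a Wednesday, so the first Saturday is Jul 4 (3 days later).
The 3rd Saturday is 2 weeks later: 4 + 14 = 18.

Jul 18, 2054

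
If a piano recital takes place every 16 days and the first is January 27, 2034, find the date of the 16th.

The 16th occurrence is 15 intervals after the first: 15 × 16 = 240 days after January 27, 2034.
January has 31 days — 4 days to the end of January leaves 236.
February has 28 days (208 left).
March has 31 days (177 left).
April has 30 days (147 left).
May has 31 days (116 left).
June has 30 days (86 left).
July has 31 days (55 left).
August has 31 days (24 left).
24 days into September → September 24, 2034.

September 24, 2034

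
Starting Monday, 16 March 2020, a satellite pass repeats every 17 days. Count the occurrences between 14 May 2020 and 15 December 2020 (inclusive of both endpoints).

13

Occurrences land 17·i days after 16 March 2020 for i = 0, 1, 2, …
14 May 2020 is 59 days after the start; 59 ÷ 17 = 3 remainder 8; since the remainder is 8, round up to i = 4. First occurrence in the window: #5 on 23 May 2020 (4×17 = 68 days in).
15 December 2020 is 274 days after the start; 274 ÷ 17 = 16 remainder 2. Last occurrence in the window: #17 on 13 December 2020.
Occurrences #5 through #17: 13 in total.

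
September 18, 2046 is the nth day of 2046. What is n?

Days in months before September: 31 + 28 + 31 + 30 + 31 + 30 + 31 + 31 = 243.
Plus 18 days into September → day 261.

261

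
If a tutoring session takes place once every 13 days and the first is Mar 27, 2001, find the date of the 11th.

The 11th occurrence is 10 intervals after the first: 10 × 13 = 130 days after Mar 27, 2001.
Mar has 31 days — 4 days to the end of Mar leaves 126.
Apr has 30 days (96 left).
May has 31 days (65 left).
Jun has 30 days (35 left).
Jul has 31 days (4 left).
4 days into Aug → Aug 4, 2001.

Aug 4, 2001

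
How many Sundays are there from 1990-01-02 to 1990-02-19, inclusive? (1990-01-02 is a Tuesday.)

7

1990-01-02 is a Tuesday; the first Sunday on or after it is 1990-01-07 (5 days later).
From 1990-01-07 to 1990-02-19: 24 + 19 = 43 days (rest of January, February).
43 ÷ 7 = 6 full weeks with remainder 1, so 6 more Sundays after the first → 7.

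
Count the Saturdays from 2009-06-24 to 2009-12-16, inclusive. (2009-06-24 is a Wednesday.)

2009-06-24 is a Wednesday; the first Saturday on or after it is 2009-06-27 (3 days later).
From 2009-06-27 to 2009-12-16: 3 + 31 + 31 + 30 + 31 + 30 + 16 = 172 days (rest of June, July, August, September, October, November, December).
172 ÷ 7 = 24 full weeks with remainder 4, so 24 more Saturdays after the first → 25.

25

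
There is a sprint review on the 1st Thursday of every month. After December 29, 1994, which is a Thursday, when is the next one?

January 5, 1995

December 1994 starts on a Thursday, so its 1st Thursday is December 1, 1994.
That is not after December 29, 1994, so look at January 1995.
January 1995 starts on a Sunday, so its 1st Thursday is January 5, 1995 (4 days in).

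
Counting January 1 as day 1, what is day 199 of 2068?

2068-07-17

January has 31 days (199 − 31 = 168 remain).
February has 29 days (168 − 29 = 139 remain).
March has 31 days (139 − 31 = 108 remain).
April has 30 days (108 − 30 = 78 remain).
May has 31 days (78 − 31 = 47 remain).
June has 30 days (47 − 30 = 17 remain).
17 into July → July 17.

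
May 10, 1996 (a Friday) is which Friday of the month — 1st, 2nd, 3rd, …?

2nd

Day 10 falls in week ⌈10/7⌉ of the month.
Days 1–7 hold the 1st Friday, 8–14 the 2nd, 15–21 the 3rd, 22–28 the 4th, 29–31 the 5th.
10 is in the range for the 2nd.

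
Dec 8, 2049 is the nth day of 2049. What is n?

Days in months before Dec: 31 + 28 + 31 + 30 + 31 + 30 + 31 + 31 + 30 + 31 + 30 = 334.
Plus 8 days into Dec → day 342.

342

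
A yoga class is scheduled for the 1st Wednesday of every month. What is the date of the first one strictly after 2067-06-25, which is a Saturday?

2067-07-06

June 2067 starts on a Wednesday, so its 1st Wednesday is 2067-06-01.
That is not after 2067-06-25, so look at July 2067.
July 2067 starts on a Friday, so its 1st Wednesday is 2067-07-06 (5 days in).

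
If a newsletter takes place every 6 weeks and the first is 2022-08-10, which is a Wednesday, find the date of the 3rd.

2022-11-02

The 3rd occurrence is 2 intervals after the first: 2 × 42 = 84 days after 2022-08-10.
August has 31 days — 21 days to the end of August leaves 63.
September has 30 days (33 left).
October has 31 days (2 left).
2 days into November → 2022-11-02.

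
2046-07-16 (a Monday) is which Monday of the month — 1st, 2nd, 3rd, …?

3rd

Day 16 falls in week ⌈16/7⌉ of the month.
Days 1–7 hold the 1st Monday, 8–14 the 2nd, 15–21 the 3rd, 22–28 the 4th, 29–31 the 5th.
16 is in the range for the 3rd.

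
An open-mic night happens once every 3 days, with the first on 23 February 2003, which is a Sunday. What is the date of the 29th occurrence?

18 May 2003

The 29th occurrence is 28 intervals after the first: 28 × 3 = 84 days after 23 February 2003.
February has 28 days — 5 days to the end of February leaves 79.
March has 31 days (48 left).
April has 30 days (18 left).
18 days into May → 18 May 2003.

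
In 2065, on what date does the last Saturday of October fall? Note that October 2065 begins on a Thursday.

31 October 2065

October 2065 begins on a Thursday, so the first Saturday is October 3 (2 days later).
October 2065 has 31 days. Adding weeks: 3, 10, 17, 24, 31 — the last one ≤ 31 is the 31st.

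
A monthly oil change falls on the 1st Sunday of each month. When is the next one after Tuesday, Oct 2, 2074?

Oct 7, 2074

Oct 2074 starts on a Monday, so its 1st Sunday is Oct 7, 2074 (6 days in).
Oct 7, 2074 is after Oct 2, 2074, so that is the next one.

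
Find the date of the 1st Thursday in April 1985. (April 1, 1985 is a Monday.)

April 1985 begins on a Monday, so the first Thursday is April 4 (3 days later).

4 April 1985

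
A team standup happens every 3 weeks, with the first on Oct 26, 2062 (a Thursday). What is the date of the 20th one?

The 20th occurrence is 19 intervals after the first: 19 × 21 = 399 days after Oct 26, 2062.
Oct has 31 days — 5 days to the end of Oct leaves 394.
Nov has 30 days (364 left).
Dec has 31 days (333 left).
Jan has 31 days (302 left).
Feb has 28 days (274 left).
Mar has 31 days (243 left).
Apr has 30 days (213 left).
May has 31 days (182 left).
Jun has 30 days (152 left).
Jul has 31 days (121 left).
Aug has 31 days (90 left).
Sep has 30 days (60 left).
Oct has 31 days (29 left).
29 days into Nov → Nov 29, 2063.

Nov 29, 2063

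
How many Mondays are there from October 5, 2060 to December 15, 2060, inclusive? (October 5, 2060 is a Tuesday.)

October 5, 2060 is a Tuesday; the first Monday on or after it is October 11, 2060 (6 days later).
From October 11, 2060 to December 15, 2060: 20 + 30 + 15 = 65 days (rest of October, November, December).
65 ÷ 7 = 9 full weeks with remainder 2, so 9 more Mondays after the first → 10.

10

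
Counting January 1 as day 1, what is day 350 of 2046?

Dec 16, 2046

Jan has 31 days (350 − 31 = 319 remain).
Feb has 28 days (319 − 28 = 291 remain).
Mar has 31 days (291 − 31 = 260 remain).
Apr has 30 days (260 − 30 = 230 remain).
May has 31 days (230 − 31 = 199 remain).
Jun has 30 days (199 − 30 = 169 remain).
Jul has 31 days (169 − 31 = 138 remain).
Aug has 31 days (138 − 31 = 107 remain).
Sep has 30 days (107 − 30 = 77 remain).
Oct has 31 days (77 − 31 = 46 remain).
Nov has 30 days (46 − 30 = 16 remain).
16 into Dec → Dec 16.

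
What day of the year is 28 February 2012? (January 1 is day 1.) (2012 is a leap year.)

Days in months before February: 31 = 31.
Plus 28 days into February → day 59.

59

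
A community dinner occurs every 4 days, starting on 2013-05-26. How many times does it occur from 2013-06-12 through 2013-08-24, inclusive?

18

Occurrences land 4·i days after 2013-05-26 for i = 0, 1, 2, …
2013-06-12 is 17 days after the start; 17 ÷ 4 = 4 remainder 1; since the remainder is 1, round up to i = 5. First occurrence in the window: #6 on 2013-06-15 (5×4 = 20 days in).
2013-08-24 is 90 days after the start; 90 ÷ 4 = 22 remainder 2. Last occurrence in the window: #23 on 2013-08-22.
Occurrences #6 through #23: 18 in total.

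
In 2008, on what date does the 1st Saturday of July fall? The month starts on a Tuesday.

July 2008 begins on a Tuesday, so the first Saturday is July 5 (4 days later).

5 July 2008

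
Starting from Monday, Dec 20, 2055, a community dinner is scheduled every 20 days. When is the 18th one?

Nov 24, 2056

The 18th occurrence is 17 intervals after the first: 17 × 20 = 340 days after Dec 20, 2055.
Dec has 31 days — 11 days to the end of Dec leaves 329.
Jan has 31 days (298 left).
Feb has 29 days (269 left).
Mar has 31 days (238 left).
Apr has 30 days (208 left).
May has 31 days (177 left).
Jun has 30 days (147 left).
Jul has 31 days (116 left).
Aug has 31 days (85 left).
Sep has 30 days (55 left).
Oct has 31 days (24 left).
24 days into Nov → Nov 24, 2056.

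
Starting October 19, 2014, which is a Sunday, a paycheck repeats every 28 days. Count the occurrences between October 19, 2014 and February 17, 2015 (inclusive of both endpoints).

5

Occurrences land 28·i days after October 19, 2014 for i = 0, 1, 2, …
The window opens on the start date, so the first occurrence inside is #1 on October 19, 2014.
February 17, 2015 is 121 days after the start; 121 ÷ 28 = 4 remainder 9. Last occurrence in the window: #5 on February 8, 2015.
Occurrences #1 through #5: 5 in total.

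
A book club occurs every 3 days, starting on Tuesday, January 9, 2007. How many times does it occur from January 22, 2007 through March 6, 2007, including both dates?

Occurrences land 3·i days after January 9, 2007 for i = 0, 1, 2, …
January 22, 2007 is 13 days after the start; 13 ÷ 3 = 4 remainder 1; since the remainder is 1, round up to i = 5. First occurrence in the window: #6 on January 24, 2007 (5×3 = 15 days in).
March 6, 2007 is 56 days after the start; 56 ÷ 3 = 18 remainder 2. Last occurrence in the window: #19 on March 4, 2007.
Occurrences #6 through #19: 14 in total.

14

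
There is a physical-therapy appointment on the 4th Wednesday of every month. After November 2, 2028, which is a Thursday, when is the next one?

November 2028 starts on a Wednesday; its first Wednesday is the 1st, so the 4th Wednesday is the 22nd — November 22, 2028.
November 22, 2028 is after November 2, 2028, so that is the next one.

November 22, 2028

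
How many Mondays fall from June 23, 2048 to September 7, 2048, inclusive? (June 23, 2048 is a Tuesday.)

11

June 23, 2048 is a Tuesday; the first Monday on or after it is June 29, 2048 (6 days later).
From June 29, 2048 to September 7, 2048: 1 + 31 + 31 + 7 = 70 days (rest of June, July, August, September).
70 ÷ 7 = 10 full weeks with remainder 0, so 10 more Mondays after the first → 11.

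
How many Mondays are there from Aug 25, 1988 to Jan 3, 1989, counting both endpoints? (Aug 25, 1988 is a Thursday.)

19

Aug 25, 1988 is a Thursday; the first Monday on or after it is Aug 29, 1988 (4 days later).
From Aug 29, 1988 to Jan 3, 1989: 2 + 30 + 31 + 30 + 31 + 3 = 127 days (rest of Aug, Sep, Oct, Nov, Dec, Jan).
127 ÷ 7 = 18 full weeks with remainder 1, so 18 more Mondays after the first → 19.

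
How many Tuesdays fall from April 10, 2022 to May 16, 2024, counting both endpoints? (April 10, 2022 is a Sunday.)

April 10, 2022 is a Sunday; the first Tuesday on or after it is April 12, 2022 (2 days later).
From April 12, 2022 to May 16, 2024: 263 + 365 + 137 = 765 days (rest of 2022, 2023, to May 16, 2024 in 2024).
765 ÷ 7 = 109 full weeks with remainder 2, so 109 more Tuesdays after the first → 110.

110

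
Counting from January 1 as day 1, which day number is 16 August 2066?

228

Days in months before August: 31 + 28 + 31 + 30 + 31 + 30 + 31 = 212.
Plus 16 days into August → day 228.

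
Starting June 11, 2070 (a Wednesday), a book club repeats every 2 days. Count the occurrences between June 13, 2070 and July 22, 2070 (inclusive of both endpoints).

Occurrences land 2·i days after June 11, 2070 for i = 0, 1, 2, …
June 13, 2070 is 2 days after the start; 2 ÷ 2 = 1 remainder 0. First occurrence in the window: #2 on June 13, 2070 (1×2 = 2 days in).
July 22, 2070 is 41 days after the start; 41 ÷ 2 = 20 remainder 1. Last occurrence in the window: #21 on July 21, 2070.
Occurrences #2 through #21: 20 in total.

20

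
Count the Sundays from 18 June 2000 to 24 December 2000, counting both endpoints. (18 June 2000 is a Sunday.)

28

18 June 2000 is a Sunday; the first Sunday on or after it is 18 June 2000.
From 18 June 2000 to 24 December 2000: 12 + 31 + 31 + 30 + 31 + 30 + 24 = 189 days (rest of June, July, August, September, October, November, December).
189 ÷ 7 = 27 full weeks with remainder 0, so 27 more Sundays after the first → 28.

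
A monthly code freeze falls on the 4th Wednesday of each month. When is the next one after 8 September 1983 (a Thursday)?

September 1983 starts on a Thursday; its first Wednesday is the 7th, so the 4th Wednesday is the 28th — 28 September 1983.
28 September 1983 is after 8 September 1983, so that is the next one.

28 September 1983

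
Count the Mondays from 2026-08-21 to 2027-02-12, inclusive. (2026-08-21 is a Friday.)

25

2026-08-21 is a Friday; the first Monday on or after it is 2026-08-24 (3 days later).
From 2026-08-24 to 2027-02-12: 7 + 30 + 31 + 30 + 31 + 31 + 12 = 172 days (rest of August, September, October, November, December, January, February).
172 ÷ 7 = 24 full weeks with remainder 4, so 24 more Mondays after the first → 25.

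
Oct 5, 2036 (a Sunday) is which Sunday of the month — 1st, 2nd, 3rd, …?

1st

Day 5 falls in week ⌈5/7⌉ of the month.
Days 1–7 hold the 1st Sunday, 8–14 the 2nd, 15–21 the 3rd, 22–28 the 4th, 29–31 the 5th.
5 is in the range for the 1st.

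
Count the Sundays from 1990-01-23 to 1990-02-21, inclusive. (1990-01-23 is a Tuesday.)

1990-01-23 is a Tuesday; the first Sunday on or after it is 1990-01-28 (5 days later).
From 1990-01-28 to 1990-02-21: 3 + 21 = 24 days (rest of January, February).
24 ÷ 7 = 3 full weeks with remainder 3, so 3 more Sundays after the first → 4.

4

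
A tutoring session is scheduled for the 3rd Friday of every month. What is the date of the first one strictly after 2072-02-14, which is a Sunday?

February 2072 starts on a Monday; its first Friday is the 5th, so the 3rd Friday is the 19th — 2072-02-19.
2072-02-19 is after 2072-02-14, so that is the next one.

2072-02-19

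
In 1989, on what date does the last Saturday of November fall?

The first Saturday of November 1989 is November 4.
November 1989 has 30 days. Adding weeks: 4, 11, 18, 25 — the last one ≤ 30 is the 25th.

November 25, 1989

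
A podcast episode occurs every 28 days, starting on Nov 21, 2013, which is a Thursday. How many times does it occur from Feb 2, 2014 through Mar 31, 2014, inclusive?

Occurrences land 28·i days after Nov 21, 2013 for i = 0, 1, 2, …
Feb 2, 2014 is 73 days after the start; 73 ÷ 28 = 2 remainder 17; since the remainder is 17, round up to i = 3. First occurrence in the window: #4 on Feb 13, 2014 (3×28 = 84 days in).
Mar 31, 2014 is 130 days after the start; 130 ÷ 28 = 4 remainder 18. Last occurrence in the window: #5 on Mar 13, 2014.
Occurrences #4 through #5: 2 in total.

2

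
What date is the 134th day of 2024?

May 13, 2024

January has 31 days (134 − 31 = 103 remain).
February has 29 days (103 − 29 = 74 remain).
March has 31 days (74 − 31 = 43 remain).
April has 30 days (43 − 30 = 13 remain).
13 into May → May 13.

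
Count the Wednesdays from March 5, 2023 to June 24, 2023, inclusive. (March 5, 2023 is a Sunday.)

16

March 5, 2023 is a Sunday; the first Wednesday on or after it is March 8, 2023 (3 days later).
From March 8, 2023 to June 24, 2023: 23 + 30 + 31 + 24 = 108 days (rest of March, April, May, June).
108 ÷ 7 = 15 full weeks with remainder 3, so 15 more Wednesdays after the first → 16.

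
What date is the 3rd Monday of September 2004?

September 2004 begins on a Wednesday, so the first Monday is September 6 (5 days later).
The 3rd Monday is 2 weeks later: 6 + 14 = 20.

20 September 2004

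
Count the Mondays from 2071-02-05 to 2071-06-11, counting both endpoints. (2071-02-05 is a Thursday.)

18

2071-02-05 is a Thursday; the first Monday on or after it is 2071-02-09 (4 days later).
From 2071-02-09 to 2071-06-11: 19 + 31 + 30 + 31 + 11 = 122 days (rest of February, March, April, May, June).
122 ÷ 7 = 17 full weeks with remainder 3, so 17 more Mondays after the first → 18.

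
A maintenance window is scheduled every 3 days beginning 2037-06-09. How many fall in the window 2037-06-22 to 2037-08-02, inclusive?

Occurrences land 3·i days after 2037-06-09 for i = 0, 1, 2, …
2037-06-22 is 13 days after the start; 13 ÷ 3 = 4 remainder 1; since the remainder is 1, round up to i = 5. First occurrence in the window: #6 on 2037-06-24 (5×3 = 15 days in).
2037-08-02 is 54 days after the start; 54 ÷ 3 = 18 remainder 0. Last occurrence in the window: #19 on 2037-08-02.
Occurrences #6 through #19: 14 in total.

14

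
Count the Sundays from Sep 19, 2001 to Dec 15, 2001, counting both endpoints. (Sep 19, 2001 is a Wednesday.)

Sep 19, 2001 is a Wednesday; the first Sunday on or after it is Sep 23, 2001 (4 days later).
From Sep 23, 2001 to Dec 15, 2001: 7 + 31 + 30 + 15 = 83 days (rest of Sep, Oct, Nov, Dec).
83 ÷ 7 = 11 full weeks with remainder 6, so 11 more Sundays after the first → 12.

12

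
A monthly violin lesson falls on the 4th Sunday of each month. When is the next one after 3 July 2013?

July 2013 starts on a Monday; its first Sunday is the 7th, so the 4th Sunday is the 28th — 28 July 2013.
28 July 2013 is after 3 July 2013, so that is the next one.

28 July 2013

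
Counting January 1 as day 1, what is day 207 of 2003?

Jan has 31 days (207 − 31 = 176 remain).
Feb has 28 days (176 − 28 = 148 remain).
Mar has 31 days (148 − 31 = 117 remain).
Apr has 30 days (117 − 30 = 87 remain).
May has 31 days (87 − 31 = 56 remain).
Jun has 30 days (56 − 30 = 26 remain).
26 into Jul → Jul 26.

Jul 26, 2003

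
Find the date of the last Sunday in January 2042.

January 2042 begins on a Wednesday, so the first Sunday is January 5 (4 days later).
January 2042 has 31 days. Adding weeks: 5, 12, 19, 26 — the last one ≤ 31 is the 26th.

2042-01-26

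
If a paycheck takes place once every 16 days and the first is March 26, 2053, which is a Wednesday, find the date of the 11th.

September 2, 2053

The 11th occurrence is 10 intervals after the first: 10 × 16 = 160 days after March 26, 2053.
March has 31 days — 5 days to the end of March leaves 155.
April has 30 days (125 left).
May has 31 days (94 left).
June has 30 days (64 left).
July has 31 days (33 left).
August has 31 days (2 left).
2 days into September → September 2, 2053.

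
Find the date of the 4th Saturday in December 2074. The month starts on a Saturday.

December 2074 begins on a Saturday, so the first Saturday is December 1.
The 4th Saturday is 3 weeks later: 1 + 21 = 22.

December 22, 2074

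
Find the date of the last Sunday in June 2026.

2026-06-28

The first Sunday of June 2026 is June 7.
June 2026 has 30 days. Adding weeks: 7, 14, 21, 28 — the last one ≤ 30 is the 28th.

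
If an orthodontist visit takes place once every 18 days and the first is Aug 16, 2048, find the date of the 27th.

The 27th occurrence is 26 intervals after the first: 26 × 18 = 468 days after Aug 16, 2048.
Aug has 31 days — 15 days to the end of Aug leaves 453.
From end of Aug to end of 2048 is 122 days (331 left).
Jan has 31 days (300 left).
Feb has 28 days (272 left).
Mar has 31 days (241 left).
Apr has 30 days (211 left).
May has 31 days (180 left).
Jun has 30 days (150 left).
Jul has 31 days (119 left).
Aug has 31 days (88 left).
Sep has 30 days (58 left).
Oct has 31 days (27 left).
27 days into Nov → Nov 27, 2049.

Nov 27, 2049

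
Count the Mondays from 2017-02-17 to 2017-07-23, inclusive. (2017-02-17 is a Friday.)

22

2017-02-17 is a Friday; the first Monday on or after it is 2017-02-20 (3 days later).
From 2017-02-20 to 2017-07-23: 8 + 31 + 30 + 31 + 30 + 23 = 153 days (rest of February, March, April, May, June, July).
153 ÷ 7 = 21 full weeks with remainder 6, so 21 more Mondays after the first → 22.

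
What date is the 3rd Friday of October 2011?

21 October 2011

The first Friday of October 2011 is October 7.
The 3rd Friday is 2 weeks later: 7 + 14 = 21.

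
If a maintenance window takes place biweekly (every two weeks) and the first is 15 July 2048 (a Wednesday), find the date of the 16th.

The 16th occurrence is 15 intervals after the first: 15 × 14 = 210 days after 15 July 2048.
July has 31 days — 16 days to the end of July leaves 194.
August has 31 days (163 left).
September has 30 days (133 left).
October has 31 days (102 left).
November has 30 days (72 left).
December has 31 days (41 left).
January has 31 days (10 left).
10 days into February → 10 February 2049.

10 February 2049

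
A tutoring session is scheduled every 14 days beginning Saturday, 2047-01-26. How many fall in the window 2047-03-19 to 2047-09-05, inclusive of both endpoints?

12

Occurrences land 14·i days after 2047-01-26 for i = 0, 1, 2, …
2047-03-19 is 52 days after the start; 52 ÷ 14 = 3 remainder 10; since the remainder is 10, round up to i = 4. First occurrence in the window: #5 on 2047-03-23 (4×14 = 56 days in).
2047-09-05 is 222 days after the start; 222 ÷ 14 = 15 remainder 12. Last occurrence in the window: #16 on 2047-08-24.
Occurrences #5 through #16: 12 in total.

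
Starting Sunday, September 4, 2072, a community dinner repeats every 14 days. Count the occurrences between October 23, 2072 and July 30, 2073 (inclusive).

Occurrences land 14·i days after September 4, 2072 for i = 0, 1, 2, …
October 23, 2072 is 49 days after the start; 49 ÷ 14 = 3 remainder 7; since the remainder is 7, round up to i = 4. First occurrence in the window: #5 on October 30, 2072 (4×14 = 56 days in).
July 30, 2073 is 329 days after the start; 329 ÷ 14 = 23 remainder 7. Last occurrence in the window: #24 on July 23, 2073.
Occurrences #5 through #24: 20 in total.

20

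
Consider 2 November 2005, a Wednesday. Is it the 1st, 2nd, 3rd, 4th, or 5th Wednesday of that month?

Day 2 falls in week ⌈2/7⌉ of the month.
Days 1–7 hold the 1st Wednesday, 8–14 the 2nd, 15–21 the 3rd, 22–28 the 4th, 29–31 the 5th.
2 is in the range for the 1st.

1st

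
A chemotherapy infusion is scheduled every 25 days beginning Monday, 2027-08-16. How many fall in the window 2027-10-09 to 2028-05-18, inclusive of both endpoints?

Occurrences land 25·i days after 2027-08-16 for i = 0, 1, 2, …
2027-10-09 is 54 days after the start; 54 ÷ 25 = 2 remainder 4; since the remainder is 4, round up to i = 3. First occurrence in the window: #4 on 2027-10-30 (3×25 = 75 days in).
2028-05-18 is 276 days after the start; 276 ÷ 25 = 11 remainder 1. Last occurrence in the window: #12 on 2028-05-17.
Occurrences #4 through #12: 9 in total.

9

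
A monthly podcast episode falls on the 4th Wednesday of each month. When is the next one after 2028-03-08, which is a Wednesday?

March 2028 starts on a Wednesday; its first Wednesday is the 1st, so the 4th Wednesday is the 22nd — 2028-03-22.
2028-03-22 is after 2028-03-08, so that is the next one.

2028-03-22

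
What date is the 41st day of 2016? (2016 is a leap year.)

Jan has 31 days (41 − 31 = 10 remain).
10 into Feb → Feb 10.

Feb 10, 2016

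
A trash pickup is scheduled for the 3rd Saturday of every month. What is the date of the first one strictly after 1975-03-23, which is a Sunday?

1975-04-19

March 1975 starts on a Saturday; its first Saturday is the 1st, so the 3rd Saturday is the 15th — 1975-03-15.
That is not after 1975-03-23, so look at April 1975.
April 1975 starts on a Tuesday; its first Saturday is the 5th, so the 3rd Saturday is the 19th — 1975-04-19.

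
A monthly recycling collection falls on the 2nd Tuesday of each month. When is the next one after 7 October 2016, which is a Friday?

October 2016 starts on a Saturday; its first Tuesday is the 4th, so the 2nd Tuesday is the 11th — 11 October 2016.
11 October 2016 is after 7 October 2016, so that is the next one.

11 October 2016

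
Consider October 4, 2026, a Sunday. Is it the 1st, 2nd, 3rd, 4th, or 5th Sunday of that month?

Day 4 falls in week ⌈4/7⌉ of the month.
Days 1–7 hold the 1st Sunday, 8–14 the 2nd, 15–21 the 3rd, 22–28 the 4th, 29–31 the 5th.
4 is in the range for the 1st.

1st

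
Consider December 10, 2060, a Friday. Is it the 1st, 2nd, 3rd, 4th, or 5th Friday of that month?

2nd

Day 10 falls in week ⌈10/7⌉ of the month.
Days 1–7 hold the 1st Friday, 8–14 the 2nd, 15–21 the 3rd, 22–28 the 4th, 29–31 the 5th.
10 is in the range for the 2nd.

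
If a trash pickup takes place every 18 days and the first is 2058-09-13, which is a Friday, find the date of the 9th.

2059-02-04

The 9th occurrence is 8 intervals after the first: 8 × 18 = 144 days after 2058-09-13.
September has 30 days — 17 days to the end of September leaves 127.
October has 31 days (96 left).
November has 30 days (66 left).
December has 31 days (35 left).
January has 31 days (4 left).
4 days into February → 2059-02-04.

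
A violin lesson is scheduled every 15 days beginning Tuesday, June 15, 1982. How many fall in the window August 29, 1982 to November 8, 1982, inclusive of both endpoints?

5

Occurrences land 15·i days after June 15, 1982 for i = 0, 1, 2, …
August 29, 1982 is 75 days after the start; 75 ÷ 15 = 5 remainder 0. First occurrence in the window: #6 on August 29, 1982 (5×15 = 75 days in).
November 8, 1982 is 146 days after the start; 146 ÷ 15 = 9 remainder 11. Last occurrence in the window: #10 on October 28, 1982.
Occurrences #6 through #10: 5 in total.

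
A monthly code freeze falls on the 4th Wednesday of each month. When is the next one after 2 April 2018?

April 2018 starts on a Sunday; its first Wednesday is the 4th, so the 4th Wednesday is the 25th — 25 April 2018.
25 April 2018 is after 2 April 2018, so that is the next one.

25 April 2018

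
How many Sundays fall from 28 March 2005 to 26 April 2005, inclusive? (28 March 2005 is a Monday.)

4

28 March 2005 is a Monday; the first Sunday on or after it is 3 April 2005 (6 days later).
From 3 April 2005 to 26 April 2005 is 26 − 3 = 23 days.
23 ÷ 7 = 3 full weeks with remainder 2, so 3 more Sundays after the first → 4.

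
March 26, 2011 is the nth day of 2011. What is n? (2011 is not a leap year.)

Days in months before March: 31 + 28 = 59.
Plus 26 days into March → day 85.

85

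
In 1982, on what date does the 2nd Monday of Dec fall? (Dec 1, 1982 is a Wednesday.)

Dec 1982 begins on a Wednesday, so the first Monday is Dec 6 (5 days later).
The 2nd Monday is 1 weeks later: 6 + 7 = 13.

Dec 13, 1982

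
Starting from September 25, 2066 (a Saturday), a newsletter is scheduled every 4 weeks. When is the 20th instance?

The 20th occurrence is 19 intervals after the first: 19 × 28 = 532 days after September 25, 2066.
September has 30 days — 5 days to the end of September leaves 527.
From end of September to end of 2066 is 92 days (435 left).
2067 has 365 days (70 left).
January has 31 days (39 left).
February has 29 days (10 left).
10 days into March → March 10, 2068.

March 10, 2068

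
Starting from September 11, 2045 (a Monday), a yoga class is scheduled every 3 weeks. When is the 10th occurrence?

March 19, 2046

The 10th occurrence is 9 intervals after the first: 9 × 21 = 189 days after September 11, 2045.
September has 30 days — 19 days to the end of September leaves 170.
October has 31 days (139 left).
November has 30 days (109 left).
December has 31 days (78 left).
January has 31 days (47 left).
February has 28 days (19 left).
19 days into March → March 19, 2046.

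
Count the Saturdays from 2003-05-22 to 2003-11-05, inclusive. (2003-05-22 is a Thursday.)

2003-05-22 is a Thursday; the first Saturday on or after it is 2003-05-24 (2 days later).
From 2003-05-24 to 2003-11-05: 7 + 30 + 31 + 31 + 30 + 31 + 5 = 165 days (rest of May, June, July, August, September, October, November).
165 ÷ 7 = 23 full weeks with remainder 4, so 23 more Saturdays after the first → 24.

24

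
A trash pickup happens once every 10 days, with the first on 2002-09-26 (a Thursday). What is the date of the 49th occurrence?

2004-01-19

The 49th occurrence is 48 intervals after the first: 48 × 10 = 480 days after 2002-09-26.
September has 30 days — 4 days to the end of September leaves 476.
From end of September to end of 2002 is 92 days (384 left).
2003 has 365 days (19 left).
19 days into January → 2004-01-19.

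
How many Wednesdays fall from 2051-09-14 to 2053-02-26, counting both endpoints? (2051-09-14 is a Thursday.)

76

2051-09-14 is a Thursday; the first Wednesday on or after it is 2051-09-20 (6 days later).
From 2051-09-20 to 2053-02-26: 102 + 366 + 57 = 525 days (rest of 2051, 2052, to 2053-02-26 in 2053).
525 ÷ 7 = 75 full weeks with remainder 0, so 75 more Wednesdays after the first → 76.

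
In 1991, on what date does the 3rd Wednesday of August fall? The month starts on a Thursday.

1991-08-21

August 1991 begins on a Thursday, so the first Wednesday is August 7 (6 days later).
The 3rd Wednesday is 2 weeks later: 7 + 14 = 21.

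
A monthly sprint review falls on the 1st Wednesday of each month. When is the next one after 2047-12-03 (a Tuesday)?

2047-12-04

December 2047 starts on a Sunday, so its 1st Wednesday is 2047-12-04 (3 days in).
2047-12-04 is after 2047-12-03, so that is the next one.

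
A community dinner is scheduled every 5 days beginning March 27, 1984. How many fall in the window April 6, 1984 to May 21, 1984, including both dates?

Occurrences land 5·i days after March 27, 1984 for i = 0, 1, 2, …
April 6, 1984 is 10 days after the start; 10 ÷ 5 = 2 remainder 0. First occurrence in the window: #3 on April 6, 1984 (2×5 = 10 days in).
May 21, 1984 is 55 days after the start; 55 ÷ 5 = 11 remainder 0. Last occurrence in the window: #12 on May 21, 1984.
Occurrences #3 through #12: 10 in total.

10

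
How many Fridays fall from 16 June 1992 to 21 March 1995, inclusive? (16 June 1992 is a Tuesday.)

16 June 1992 is a Tuesday; the first Friday on or after it is 19 June 1992 (3 days later).
From 19 June 1992 to 21 March 1995: 195 + 365 + 365 + 80 = 1005 days (rest of 1992, 1993, 1994, to 21 March 1995 in 1995).
1005 ÷ 7 = 143 full weeks with remainder 4, so 143 more Fridays after the first → 144.

144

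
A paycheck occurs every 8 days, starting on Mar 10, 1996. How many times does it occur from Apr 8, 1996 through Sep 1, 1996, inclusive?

18

Occurrences land 8·i days after Mar 10, 1996 for i = 0, 1, 2, …
Apr 8, 1996 is 29 days after the start; 29 ÷ 8 = 3 remainder 5; since the remainder is 5, round up to i = 4. First occurrence in the window: #5 on Apr 11, 1996 (4×8 = 32 days in).
Sep 1, 1996 is 175 days after the start; 175 ÷ 8 = 21 remainder 7. Last occurrence in the window: #22 on Aug 25, 1996.
Occurrences #5 through #22: 18 in total.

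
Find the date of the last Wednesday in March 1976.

March 1976 begins on a Monday, so the first Wednesday is March 3 (2 days later).
March 1976 has 31 days. Adding weeks: 3, 10, 17, 24, 31 — the last one ≤ 31 is the 31st.

March 31, 1976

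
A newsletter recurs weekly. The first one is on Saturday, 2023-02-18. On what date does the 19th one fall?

The 19th occurrence is 18 intervals after the first: 18 × 7 = 126 days after 2023-02-18.
February has 28 days — 10 days to the end of February leaves 116.
March has 31 days (85 left).
April has 30 days (55 left).
May has 31 days (24 left).
24 days into June → 2023-06-24.

2023-06-24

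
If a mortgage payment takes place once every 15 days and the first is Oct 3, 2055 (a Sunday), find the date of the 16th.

The 16th occurrence is 15 intervals after the first: 15 × 15 = 225 days after Oct 3, 2055.
Oct has 31 days — 28 days to the end of Oct leaves 197.
Nov has 30 days (167 left).
Dec has 31 days (136 left).
Jan has 31 days (105 left).
Feb has 29 days (76 left).
Mar has 31 days (45 left).
Apr has 30 days (15 left).
15 days into May → May 15, 2056.

May 15, 2056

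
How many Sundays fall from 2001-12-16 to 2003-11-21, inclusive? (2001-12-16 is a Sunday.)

2001-12-16 is a Sunday; the first Sunday on or after it is 2001-12-16.
From 2001-12-16 to 2003-11-21: 15 + 365 + 325 = 705 days (rest of 2001, 2002, to 2003-11-21 in 2003).
705 ÷ 7 = 100 full weeks with remainder 5, so 100 more Sundays after the first → 101.

101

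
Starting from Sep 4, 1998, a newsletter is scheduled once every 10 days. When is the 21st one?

The 21st occurrence is 20 intervals after the first: 20 × 10 = 200 days after Sep 4, 1998.
Sep has 30 days — 26 days to the end of Sep leaves 174.
Oct has 31 days (143 left).
Nov has 30 days (113 left).
Dec has 31 days (82 left).
Jan has 31 days (51 left).
Feb has 28 days (23 left).
23 days into Mar → Mar 23, 1999.

Mar 23, 1999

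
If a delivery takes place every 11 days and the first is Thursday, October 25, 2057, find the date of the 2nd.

The 2nd occurrence is 1 interval after the first: 1 × 11 = 11 days after October 25, 2057.
October has 31 days — 6 days to the end of October leaves 5.
5 days into November → November 5, 2057.

November 5, 2057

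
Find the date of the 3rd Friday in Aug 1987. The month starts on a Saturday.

Aug 21, 1987

Aug 1987 begins on a Saturday, so the first Friday is Aug 7 (6 days later).
The 3rd Friday is 2 weeks later: 7 + 14 = 21.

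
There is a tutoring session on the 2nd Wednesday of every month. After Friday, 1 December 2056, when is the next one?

December 2056 starts on a Friday; its first Wednesday is the 6th, so the 2nd Wednesday is the 13th — 13 December 2056.
13 December 2056 is after 1 December 2056, so that is the next one.

13 December 2056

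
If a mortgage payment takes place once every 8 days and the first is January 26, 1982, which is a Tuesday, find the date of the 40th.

December 4, 1982

The 40th occurrence is 39 intervals after the first: 39 × 8 = 312 days after January 26, 1982.
January has 31 days — 5 days to the end of January leaves 307.
February has 28 days (279 left).
March has 31 days (248 left).
April has 30 days (218 left).
May has 31 days (187 left).
June has 30 days (157 left).
July has 31 days (126 left).
August has 31 days (95 left).
September has 30 days (65 left).
October has 31 days (34 left).
November has 30 days (4 left).
4 days into December → December 4, 1982.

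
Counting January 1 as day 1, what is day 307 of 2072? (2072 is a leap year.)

January has 31 days (307 − 31 = 276 remain).
February has 29 days (276 − 29 = 247 remain).
March has 31 days (247 − 31 = 216 remain).
April has 30 days (216 − 30 = 186 remain).
May has 31 days (186 − 31 = 155 remain).
June has 30 days (155 − 30 = 125 remain).
July has 31 days (125 − 31 = 94 remain).
August has 31 days (94 − 31 = 63 remain).
September has 30 days (63 − 30 = 33 remain).
October has 31 days (33 − 31 = 2 remain).
2 into November → November 2.

November 2, 2072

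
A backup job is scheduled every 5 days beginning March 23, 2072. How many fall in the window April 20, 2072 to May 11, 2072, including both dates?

4

Occurrences land 5·i days after March 23, 2072 for i = 0, 1, 2, …
April 20, 2072 is 28 days after the start; 28 ÷ 5 = 5 remainder 3; since the remainder is 3, round up to i = 6. First occurrence in the window: #7 on April 22, 2072 (6×5 = 30 days in).
May 11, 2072 is 49 days after the start; 49 ÷ 5 = 9 remainder 4. Last occurrence in the window: #10 on May 7, 2072.
Occurrences #7 through #10: 4 in total.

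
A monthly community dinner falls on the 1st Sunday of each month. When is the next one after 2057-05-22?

2057-06-03

May 2057 starts on a Tuesday, so its 1st Sunday is 2057-05-06 (5 days in).
That is not after 2057-05-22, so look at June 2057.
June 2057 starts on a Friday, so its 1st Sunday is 2057-06-03 (2 days in).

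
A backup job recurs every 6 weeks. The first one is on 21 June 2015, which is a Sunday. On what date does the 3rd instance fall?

The 3rd occurrence is 2 intervals after the first: 2 × 42 = 84 days after 21 June 2015.
June has 30 days — 9 days to the end of June leaves 75.
July has 31 days (44 left).
August has 31 days (13 left).
13 days into September → 13 September 2015.

13 September 2015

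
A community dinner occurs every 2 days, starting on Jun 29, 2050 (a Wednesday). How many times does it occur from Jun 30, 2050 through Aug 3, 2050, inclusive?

17

Occurrences land 2·i days after Jun 29, 2050 for i = 0, 1, 2, …
Jun 30, 2050 is 1 day after the start; 1 ÷ 2 = 0 remainder 1; since the remainder is 1, round up to i = 1. First occurrence in the window: #2 on Jul 1, 2050 (1×2 = 2 days in).
Aug 3, 2050 is 35 days after the start; 35 ÷ 2 = 17 remainder 1. Last occurrence in the window: #18 on Aug 2, 2050.
Occurrences #2 through #18: 17 in total.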